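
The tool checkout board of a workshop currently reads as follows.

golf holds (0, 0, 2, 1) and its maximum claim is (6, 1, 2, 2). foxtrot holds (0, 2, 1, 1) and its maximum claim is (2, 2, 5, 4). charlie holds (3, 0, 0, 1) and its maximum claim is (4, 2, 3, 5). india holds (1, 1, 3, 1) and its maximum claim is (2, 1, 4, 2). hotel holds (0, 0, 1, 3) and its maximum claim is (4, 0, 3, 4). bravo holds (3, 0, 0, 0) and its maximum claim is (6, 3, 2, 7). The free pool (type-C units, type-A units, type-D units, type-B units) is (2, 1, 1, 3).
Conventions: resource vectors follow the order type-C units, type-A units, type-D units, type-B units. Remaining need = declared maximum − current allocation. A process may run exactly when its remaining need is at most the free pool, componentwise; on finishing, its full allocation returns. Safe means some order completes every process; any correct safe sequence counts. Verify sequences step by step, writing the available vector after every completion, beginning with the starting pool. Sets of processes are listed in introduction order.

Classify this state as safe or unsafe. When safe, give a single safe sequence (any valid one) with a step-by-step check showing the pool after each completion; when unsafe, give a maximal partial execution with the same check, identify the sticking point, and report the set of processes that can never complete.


SAFE, for example via the order india, charlie, hotel, foxtrot, bravo, golf.
Key observation: the order's first zero-slack moment is india ((1, 0, 1, 1) needed, (2, 1, 1, 3) free — a requested resource with nothing to spare).
Step-by-step check:
  pool = (2, 1, 1, 3)
  india: need (1, 0, 1, 1) fits (2, 1, 1, 3); releases (1, 1, 3, 1), pool now (3, 2, 4, 4)
  charlie: need (1, 2, 3, 4) fits (3, 2, 4, 4); releases (3, 0, 0, 1), pool now (6, 2, 4, 5)
  hotel: need (4, 0, 2, 1) fits (6, 2, 4, 5); releases (0, 0, 1, 3), pool now (6, 2, 5, 8)
  foxtrot: need (2, 0, 4, 3) fits (6, 2, 5, 8); releases (0, 2, 1, 1), pool now (6, 4, 6, 9)
  bravo: need (3, 3, 2, 7) fits (6, 4, 6, 9); releases (3, 0, 0, 0), pool now (9, 4, 6, 9)
  golf: need (6, 1, 0, 1) fits (9, 4, 6, 9); releases (0, 0, 2, 1), pool now (9, 4, 8, 10)


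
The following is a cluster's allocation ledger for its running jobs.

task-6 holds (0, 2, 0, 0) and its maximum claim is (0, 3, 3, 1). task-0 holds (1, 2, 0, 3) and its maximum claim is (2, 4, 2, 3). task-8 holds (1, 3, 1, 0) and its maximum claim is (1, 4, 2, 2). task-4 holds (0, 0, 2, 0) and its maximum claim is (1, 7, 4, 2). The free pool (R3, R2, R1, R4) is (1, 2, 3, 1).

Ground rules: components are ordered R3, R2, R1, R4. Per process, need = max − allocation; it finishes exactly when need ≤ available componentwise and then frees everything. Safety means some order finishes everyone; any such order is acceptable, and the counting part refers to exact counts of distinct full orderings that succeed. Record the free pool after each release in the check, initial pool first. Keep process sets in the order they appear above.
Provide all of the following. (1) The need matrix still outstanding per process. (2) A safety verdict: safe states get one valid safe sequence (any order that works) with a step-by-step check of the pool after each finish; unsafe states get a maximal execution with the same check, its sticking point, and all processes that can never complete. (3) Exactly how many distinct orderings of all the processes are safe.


(1) Outstanding need per process (order R3, R2, R1, R4):
  task-6: (0, 1, 3, 1)
  task-0: (1, 2, 2, 0)
  task-8: (0, 1, 1, 2)
  task-4: (1, 7, 2, 2)
(2) SAFE — a valid safe sequence is task-6, task-0, task-8, task-4.
Key observation: the order's first zero-slack moment is task-6 ((0, 1, 3, 1) needed, (1, 2, 3, 1) free — a requested resource with nothing to spare).
Step-by-step check:
  pool = (1, 2, 3, 1)
  task-6: need (0, 1, 3, 1) fits (1, 2, 3, 1); releases (0, 2, 0, 0), pool now (1, 4, 3, 1)
  task-0: need (1, 2, 2, 0) fits (1, 4, 3, 1); releases (1, 2, 0, 3), pool now (2, 6, 3, 4)
  task-8: need (0, 1, 1, 2) fits (2, 6, 3, 4); releases (1, 3, 1, 0), pool now (3, 9, 4, 4)
  task-4: need (1, 7, 2, 2) fits (3, 9, 4, 4); releases (0, 0, 2, 0), pool now (3, 9, 6, 4)
(3) Exactly 4 of the possible complete orderings are safe sequences.


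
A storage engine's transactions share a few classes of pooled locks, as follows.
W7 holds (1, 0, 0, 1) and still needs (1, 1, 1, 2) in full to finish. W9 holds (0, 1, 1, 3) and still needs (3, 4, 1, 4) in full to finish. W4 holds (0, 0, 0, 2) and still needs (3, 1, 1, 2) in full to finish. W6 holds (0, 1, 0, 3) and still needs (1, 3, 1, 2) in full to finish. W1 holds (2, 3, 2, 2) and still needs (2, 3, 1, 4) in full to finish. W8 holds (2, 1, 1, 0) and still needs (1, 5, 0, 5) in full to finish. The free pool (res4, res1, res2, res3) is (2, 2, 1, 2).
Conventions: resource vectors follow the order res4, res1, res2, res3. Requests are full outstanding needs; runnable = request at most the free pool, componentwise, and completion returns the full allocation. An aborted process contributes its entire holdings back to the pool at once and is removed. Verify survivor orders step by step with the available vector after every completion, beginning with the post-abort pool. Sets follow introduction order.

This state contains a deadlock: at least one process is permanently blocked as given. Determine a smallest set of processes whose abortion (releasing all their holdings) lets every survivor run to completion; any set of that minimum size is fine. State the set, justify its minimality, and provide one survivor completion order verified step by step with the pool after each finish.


Minimum abort set: W6.
Key observation: W1 could never have finished before the abort; with (0, 1, 0, 3) returned by W6, it fits at step 1.
Why nothing smaller works: aborting no one leaves the state deadlocked as given.
One survivor order: W1, W7, W9, W4, W8. Check, step by step (post-abort pool first):
  pool = (2, 3, 1, 5)
  run W1 (needs (2, 3, 1, 4), free (2, 3, 1, 5)); after release of (2, 3, 2, 2) the pool is (4, 6, 3, 7)
  run W7 (needs (1, 1, 1, 2), free (4, 6, 3, 7)); after release of (1, 0, 0, 1) the pool is (5, 6, 3, 8)
  run W9 (needs (3, 4, 1, 4), free (5, 6, 3, 8)); after release of (0, 1, 1, 3) the pool is (5, 7, 4, 11)
  run W4 (needs (3, 1, 1, 2), free (5, 7, 4, 11)); after release of (0, 0, 0, 2) the pool is (5, 7, 4, 13)
  run W8 (needs (1, 5, 0, 5), free (5, 7, 4, 13)); after release of (2, 1, 1, 0) the pool is (7, 8, 5, 13)


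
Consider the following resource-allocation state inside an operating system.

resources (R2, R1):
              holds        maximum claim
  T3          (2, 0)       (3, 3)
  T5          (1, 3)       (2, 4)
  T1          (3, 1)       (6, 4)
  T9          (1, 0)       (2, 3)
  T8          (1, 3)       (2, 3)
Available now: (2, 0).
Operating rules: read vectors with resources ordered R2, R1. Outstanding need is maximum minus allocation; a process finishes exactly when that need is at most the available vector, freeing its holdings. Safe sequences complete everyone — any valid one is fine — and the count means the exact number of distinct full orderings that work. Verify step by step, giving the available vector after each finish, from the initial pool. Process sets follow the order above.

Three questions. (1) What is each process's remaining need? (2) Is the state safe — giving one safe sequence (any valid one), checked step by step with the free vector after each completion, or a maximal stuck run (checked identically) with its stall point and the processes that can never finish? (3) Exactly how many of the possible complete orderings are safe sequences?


(1) Remaining need (order R2, R1):
  T3: (1, 3)
  T5: (1, 1)
  T1: (3, 3)
  T9: (1, 3)
  T8: (1, 0)
(2) The state is SAFE; one workable sequence: T8, T3, T9, T1, T5.
Key observation: reading the order forward, T3 is the first process whose need (1, 3) meets the free pool (3, 3) exactly on a resource it requests.
Verifying each step:
  pool = (2, 0)
  T8 needs (1, 0) <= (2, 0) -> finishes; pool += (1, 3) = (3, 3)
  T3 needs (1, 3) <= (3, 3) -> finishes; pool += (2, 0) = (5, 3)
  T9 needs (1, 3) <= (5, 3) -> finishes; pool += (1, 0) = (6, 3)
  T1 needs (3, 3) <= (6, 3) -> finishes; pool += (3, 1) = (9, 4)
  T5 needs (1, 1) <= (9, 4) -> finishes; pool += (1, 3) = (10, 7)
(3) Exactly 24 of the possible complete orderings are safe sequences.


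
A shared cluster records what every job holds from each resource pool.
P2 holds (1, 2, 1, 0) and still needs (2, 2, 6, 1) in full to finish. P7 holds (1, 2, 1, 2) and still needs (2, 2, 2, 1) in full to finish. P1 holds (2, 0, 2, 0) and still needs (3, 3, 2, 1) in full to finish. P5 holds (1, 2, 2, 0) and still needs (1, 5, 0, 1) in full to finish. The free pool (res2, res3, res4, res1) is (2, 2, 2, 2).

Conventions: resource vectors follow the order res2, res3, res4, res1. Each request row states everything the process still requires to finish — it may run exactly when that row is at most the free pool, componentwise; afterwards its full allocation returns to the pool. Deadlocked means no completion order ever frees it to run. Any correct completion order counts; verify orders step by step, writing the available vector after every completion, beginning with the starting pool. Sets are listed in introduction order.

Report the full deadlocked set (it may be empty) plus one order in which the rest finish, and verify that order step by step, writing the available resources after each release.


Deadlocked: P2 and P5.
Key observation: after P7, P1 the pool peaks at (5, 4, 5, 4), and each blocked process is short somewhere: P2 on res4; P5 on res3.
One completion order for the rest: P7, P1. Step-by-step check:
  pool = (2, 2, 2, 2)
  run P7 (needs (2, 2, 2, 1), free (2, 2, 2, 2)); after release of (1, 2, 1, 2) the pool is (3, 4, 3, 4)
  run P1 (needs (3, 3, 2, 1), free (3, 4, 3, 4)); after release of (2, 0, 2, 0) the pool is (5, 4, 5, 4)
The stuck group stays short no matter what:
  P2 still needs (2, 2, 6, 1) but only (5, 4, 5, 4) is free — short on res4
  P5 still needs (1, 5, 0, 1) but only (5, 4, 5, 4) is free — short on res3


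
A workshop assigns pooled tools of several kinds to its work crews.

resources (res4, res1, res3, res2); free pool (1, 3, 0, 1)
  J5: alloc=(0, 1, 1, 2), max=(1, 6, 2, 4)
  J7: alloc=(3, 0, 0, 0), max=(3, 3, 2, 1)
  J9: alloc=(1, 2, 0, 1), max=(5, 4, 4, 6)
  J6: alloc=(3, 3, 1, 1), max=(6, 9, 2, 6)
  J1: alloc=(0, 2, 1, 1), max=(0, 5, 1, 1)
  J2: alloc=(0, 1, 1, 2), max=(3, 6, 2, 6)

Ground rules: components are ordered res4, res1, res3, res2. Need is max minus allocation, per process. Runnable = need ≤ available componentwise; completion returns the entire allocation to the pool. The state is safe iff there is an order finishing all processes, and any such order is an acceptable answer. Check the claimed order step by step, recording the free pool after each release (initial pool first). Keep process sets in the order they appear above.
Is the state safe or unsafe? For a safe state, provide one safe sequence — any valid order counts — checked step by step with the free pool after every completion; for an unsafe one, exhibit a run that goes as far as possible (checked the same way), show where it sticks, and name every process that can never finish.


SAFE. One safe sequence: J1, J5, J7, J2, J6, J9.
Key observation: the order's first zero-slack moment is J1 ((0, 3, 0, 0) needed, (1, 3, 0, 1) free — a requested resource with nothing to spare).
Walking it through:
  pool = (1, 3, 0, 1)
  J1 needs (0, 3, 0, 0) <= (1, 3, 0, 1) -> finishes; pool += (0, 2, 1, 1) = (1, 5, 1, 2)
  J5 needs (1, 5, 1, 2) <= (1, 5, 1, 2) -> finishes; pool += (0, 1, 1, 2) = (1, 6, 2, 4)
  J7 needs (0, 3, 2, 1) <= (1, 6, 2, 4) -> finishes; pool += (3, 0, 0, 0) = (4, 6, 2, 4)
  J2 needs (3, 5, 1, 4) <= (4, 6, 2, 4) -> finishes; pool += (0, 1, 1, 2) = (4, 7, 3, 6)
  J6 needs (3, 6, 1, 5) <= (4, 7, 3, 6) -> finishes; pool += (3, 3, 1, 1) = (7, 10, 4, 7)
  J9 needs (4, 2, 4, 5) <= (7, 10, 4, 7) -> finishes; pool += (1, 2, 0, 1) = (8, 12, 4, 8)


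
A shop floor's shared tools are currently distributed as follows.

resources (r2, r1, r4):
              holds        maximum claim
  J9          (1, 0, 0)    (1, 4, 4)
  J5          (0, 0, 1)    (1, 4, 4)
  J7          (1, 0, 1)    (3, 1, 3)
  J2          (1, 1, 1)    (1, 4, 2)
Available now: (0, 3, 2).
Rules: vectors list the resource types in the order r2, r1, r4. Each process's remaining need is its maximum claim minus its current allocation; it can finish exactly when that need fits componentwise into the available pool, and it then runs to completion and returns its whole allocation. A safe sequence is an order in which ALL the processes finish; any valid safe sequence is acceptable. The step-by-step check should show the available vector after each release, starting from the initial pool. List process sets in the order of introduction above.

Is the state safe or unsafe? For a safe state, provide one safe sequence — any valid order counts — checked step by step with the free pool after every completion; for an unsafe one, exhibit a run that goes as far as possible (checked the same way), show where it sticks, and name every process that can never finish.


SAFE, for example via the order J2, J5, J9, J7.
Key observation: J2 is the earliest step where a requested resource binds exactly: need (0, 3, 1), pool (0, 3, 2) at its turn.
Walking it through:
  pool = (0, 3, 2)
  J2 needs (0, 3, 1) <= (0, 3, 2) -> finishes; pool += (1, 1, 1) = (1, 4, 3)
  J5 needs (1, 4, 3) <= (1, 4, 3) -> finishes; pool += (0, 0, 1) = (1, 4, 4)
  J9 needs (0, 4, 4) <= (1, 4, 4) -> finishes; pool += (1, 0, 0) = (2, 4, 4)
  J7 needs (2, 1, 2) <= (2, 4, 4) -> finishes; pool += (1, 0, 1) = (3, 4, 5)


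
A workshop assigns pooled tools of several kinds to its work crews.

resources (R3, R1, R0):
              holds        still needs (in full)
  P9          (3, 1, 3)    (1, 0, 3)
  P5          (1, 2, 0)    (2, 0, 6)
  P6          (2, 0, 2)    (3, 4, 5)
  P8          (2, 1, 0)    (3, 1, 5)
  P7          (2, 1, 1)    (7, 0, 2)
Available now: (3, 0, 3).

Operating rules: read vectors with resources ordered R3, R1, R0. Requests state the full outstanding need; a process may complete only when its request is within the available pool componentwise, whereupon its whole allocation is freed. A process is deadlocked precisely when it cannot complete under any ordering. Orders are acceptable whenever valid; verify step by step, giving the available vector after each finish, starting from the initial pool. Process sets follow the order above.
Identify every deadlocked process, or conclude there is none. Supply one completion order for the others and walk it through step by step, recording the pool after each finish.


No process is deadlocked.
Key observation: the pool covers P9 at once, and every later process fits after earlier releases.
The rest can finish in the order P9, P8, P5, P6, P7. Step-by-step check:
  pool = (3, 0, 3)
  P9: need (1, 0, 3) fits (3, 0, 3); releases (3, 1, 3), pool now (6, 1, 6)
  P8: need (3, 1, 5) fits (6, 1, 6); releases (2, 1, 0), pool now (8, 2, 6)
  P5: need (2, 0, 6) fits (8, 2, 6); releases (1, 2, 0), pool now (9, 4, 6)
  P6: need (3, 4, 5) fits (9, 4, 6); releases (2, 0, 2), pool now (11, 4, 8)
  P7: need (7, 0, 2) fits (11, 4, 8); releases (2, 1, 1), pool now (13, 5, 9)


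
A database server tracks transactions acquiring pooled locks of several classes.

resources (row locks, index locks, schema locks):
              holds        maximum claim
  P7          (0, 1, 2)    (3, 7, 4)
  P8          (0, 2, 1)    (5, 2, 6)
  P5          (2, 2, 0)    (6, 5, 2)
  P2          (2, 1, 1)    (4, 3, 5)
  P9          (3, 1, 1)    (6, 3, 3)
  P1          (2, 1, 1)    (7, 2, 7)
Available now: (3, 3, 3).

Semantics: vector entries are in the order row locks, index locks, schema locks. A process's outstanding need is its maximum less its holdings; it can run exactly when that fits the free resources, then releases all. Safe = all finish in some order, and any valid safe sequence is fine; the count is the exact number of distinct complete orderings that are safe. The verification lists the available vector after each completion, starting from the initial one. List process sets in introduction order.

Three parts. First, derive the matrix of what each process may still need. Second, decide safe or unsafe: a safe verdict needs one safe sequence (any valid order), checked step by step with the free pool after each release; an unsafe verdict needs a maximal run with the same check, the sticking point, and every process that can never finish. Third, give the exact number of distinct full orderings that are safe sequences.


(1) Remaining need (order row locks, index locks, schema locks):
  P7: (3, 6, 2)
  P8: (5, 0, 5)
  P5: (4, 3, 2)
  P2: (2, 2, 4)
  P9: (3, 2, 2)
  P1: (5, 1, 6)
(2) The state is SAFE; one workable sequence: P9, P2, P8, P1, P5, P7.
Key observation: at P9 the run first touches a limit — (3, 2, 2) against (3, 3, 3), exact on a resource it actually requests.
Check, step by step:
  pool = (3, 3, 3)
  P9: need (3, 2, 2) fits (3, 3, 3); releases (3, 1, 1), pool now (6, 4, 4)
  P2: need (2, 2, 4) fits (6, 4, 4); releases (2, 1, 1), pool now (8, 5, 5)
  P8: need (5, 0, 5) fits (8, 5, 5); releases (0, 2, 1), pool now (8, 7, 6)
  P1: need (5, 1, 6) fits (8, 7, 6); releases (2, 1, 1), pool now (10, 8, 7)
  P5: need (4, 3, 2) fits (10, 8, 7); releases (2, 2, 0), pool now (12, 10, 7)
  P7: need (3, 6, 2) fits (12, 10, 7); releases (0, 1, 2), pool now (12, 11, 9)
(3) Exactly 20 of the possible complete orderings are safe sequences.


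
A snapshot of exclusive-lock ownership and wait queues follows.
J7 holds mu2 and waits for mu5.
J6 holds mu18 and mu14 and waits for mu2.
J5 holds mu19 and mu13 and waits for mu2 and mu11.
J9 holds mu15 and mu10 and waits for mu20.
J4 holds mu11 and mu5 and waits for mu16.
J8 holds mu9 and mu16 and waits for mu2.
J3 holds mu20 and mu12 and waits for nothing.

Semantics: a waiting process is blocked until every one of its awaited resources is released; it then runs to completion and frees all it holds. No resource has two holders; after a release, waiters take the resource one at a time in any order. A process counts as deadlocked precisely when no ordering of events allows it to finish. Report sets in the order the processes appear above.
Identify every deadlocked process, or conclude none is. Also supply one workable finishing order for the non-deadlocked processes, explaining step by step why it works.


Deadlocked: J7, J6, J5, J4 and J8.
Key observation: nobody on the ring J7 -> J4 -> J8 -> J7 can start until another member finishes, which never happens; J6 and J5 wait into the deadlock from upstream.
A valid finishing order for the others: J3, J9.
Verifying each step:
  run J3 (it waits on nothing); releases mu20 and mu12
  run J9 (all its waits — mu20 — are resolved); releases mu15 and mu10


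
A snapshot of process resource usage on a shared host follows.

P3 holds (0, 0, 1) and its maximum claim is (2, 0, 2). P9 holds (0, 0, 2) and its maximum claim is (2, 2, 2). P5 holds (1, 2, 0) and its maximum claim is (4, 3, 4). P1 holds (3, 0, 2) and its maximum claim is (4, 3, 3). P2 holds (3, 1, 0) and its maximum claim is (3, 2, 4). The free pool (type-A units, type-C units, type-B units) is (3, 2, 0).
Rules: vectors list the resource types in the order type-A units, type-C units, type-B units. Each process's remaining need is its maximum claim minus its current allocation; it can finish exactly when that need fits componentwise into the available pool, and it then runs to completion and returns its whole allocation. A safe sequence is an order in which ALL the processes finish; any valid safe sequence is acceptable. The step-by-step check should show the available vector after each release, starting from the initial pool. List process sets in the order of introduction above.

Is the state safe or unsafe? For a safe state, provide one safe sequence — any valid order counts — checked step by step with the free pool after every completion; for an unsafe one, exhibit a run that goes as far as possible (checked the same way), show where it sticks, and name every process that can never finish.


UNSAFE.
Key observation: after P9, P3 the pool peaks at (3, 2, 3), and each blocked process is short somewhere: P5 on type-B units; P1 on type-C units; P2 on type-B units.
A maximal execution: P9, P3 — then nothing else fits. Walking it through:
  pool = (3, 2, 0)
  P9 needs (2, 2, 0) <= (3, 2, 0) -> finishes; pool += (0, 0, 2) = (3, 2, 2)
  P3 needs (2, 0, 1) <= (3, 2, 2) -> finishes; pool += (0, 0, 1) = (3, 2, 3)
  blocked: P5 wants (3, 1, 4), pool (3, 2, 3) — not enough type-B units
  blocked: P1 wants (1, 3, 1), pool (3, 2, 3) — not enough type-C units
  blocked: P2 wants (0, 1, 4), pool (3, 2, 3) — not enough type-B units
Never able to finish: P5, P1 and P2.


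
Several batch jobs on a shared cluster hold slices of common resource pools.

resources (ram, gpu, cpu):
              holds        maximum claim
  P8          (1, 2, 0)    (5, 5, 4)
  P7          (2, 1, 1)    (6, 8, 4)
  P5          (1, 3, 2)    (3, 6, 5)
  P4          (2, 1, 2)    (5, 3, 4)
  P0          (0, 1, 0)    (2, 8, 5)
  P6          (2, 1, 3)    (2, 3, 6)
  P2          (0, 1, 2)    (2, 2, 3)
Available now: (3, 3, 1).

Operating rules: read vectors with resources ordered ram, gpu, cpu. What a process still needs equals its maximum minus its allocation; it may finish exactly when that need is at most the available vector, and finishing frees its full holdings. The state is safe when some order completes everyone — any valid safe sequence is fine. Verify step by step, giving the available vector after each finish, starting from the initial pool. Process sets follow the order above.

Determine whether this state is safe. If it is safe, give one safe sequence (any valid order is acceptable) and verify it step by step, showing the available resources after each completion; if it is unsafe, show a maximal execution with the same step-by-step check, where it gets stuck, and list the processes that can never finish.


The state is SAFE; one workable sequence: P2, P5, P4, P8, P6, P0, P7.
Key observation: at P2 the run first touches a limit — (2, 1, 1) against (3, 3, 1), exact on a resource it actually requests.
Walking it through:
  pool = (3, 3, 1)
  run P2 (needs (2, 1, 1), free (3, 3, 1)); after release of (0, 1, 2) the pool is (3, 4, 3)
  run P5 (needs (2, 3, 3), free (3, 4, 3)); after release of (1, 3, 2) the pool is (4, 7, 5)
  run P4 (needs (3, 2, 2), free (4, 7, 5)); after release of (2, 1, 2) the pool is (6, 8, 7)
  run P8 (needs (4, 3, 4), free (6, 8, 7)); after release of (1, 2, 0) the pool is (7, 10, 7)
  run P6 (needs (0, 2, 3), free (7, 10, 7)); after release of (2, 1, 3) the pool is (9, 11, 10)
  run P0 (needs (2, 7, 5), free (9, 11, 10)); after release of (0, 1, 0) the pool is (9, 12, 10)
  run P7 (needs (4, 7, 3), free (9, 12, 10)); after release of (2, 1, 1) the pool is (11, 13, 11)


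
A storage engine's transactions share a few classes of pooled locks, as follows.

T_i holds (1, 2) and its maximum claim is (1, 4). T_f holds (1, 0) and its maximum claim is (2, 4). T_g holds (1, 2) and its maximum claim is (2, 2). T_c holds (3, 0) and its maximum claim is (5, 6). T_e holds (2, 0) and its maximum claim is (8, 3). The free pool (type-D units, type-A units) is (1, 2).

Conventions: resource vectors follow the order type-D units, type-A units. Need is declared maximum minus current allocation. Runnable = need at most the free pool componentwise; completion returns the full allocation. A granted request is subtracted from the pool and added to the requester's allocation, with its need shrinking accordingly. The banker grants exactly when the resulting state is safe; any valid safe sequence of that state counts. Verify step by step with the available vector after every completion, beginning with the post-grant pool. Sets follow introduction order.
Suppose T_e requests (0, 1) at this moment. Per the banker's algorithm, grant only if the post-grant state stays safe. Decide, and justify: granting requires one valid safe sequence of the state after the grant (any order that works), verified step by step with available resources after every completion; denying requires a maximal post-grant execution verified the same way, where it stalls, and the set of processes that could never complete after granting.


DENY — the pretend-granted state is unsafe.
Key observation: after T_g, T_i, T_f the pool peaks at (4, 5), and each blocked process is short somewhere: T_c on type-A units; T_e on type-D units.
On the post-grant state, T_g, T_i, T_f is a maximal run — nothing extends it. Verifying each step:
  pool = (1, 1)
  T_g needs (1, 0) <= (1, 1) -> finishes; pool += (1, 2) = (2, 3)
  T_i needs (0, 2) <= (2, 3) -> finishes; pool += (1, 2) = (3, 5)
  T_f needs (1, 4) <= (3, 5) -> finishes; pool += (1, 0) = (4, 5)
  blocked: T_c wants (2, 6), pool (4, 5) — not enough type-A units
  blocked: T_e wants (6, 2), pool (4, 5) — not enough type-D units
Post-grant, the permanently blocked set is T_c and T_e.


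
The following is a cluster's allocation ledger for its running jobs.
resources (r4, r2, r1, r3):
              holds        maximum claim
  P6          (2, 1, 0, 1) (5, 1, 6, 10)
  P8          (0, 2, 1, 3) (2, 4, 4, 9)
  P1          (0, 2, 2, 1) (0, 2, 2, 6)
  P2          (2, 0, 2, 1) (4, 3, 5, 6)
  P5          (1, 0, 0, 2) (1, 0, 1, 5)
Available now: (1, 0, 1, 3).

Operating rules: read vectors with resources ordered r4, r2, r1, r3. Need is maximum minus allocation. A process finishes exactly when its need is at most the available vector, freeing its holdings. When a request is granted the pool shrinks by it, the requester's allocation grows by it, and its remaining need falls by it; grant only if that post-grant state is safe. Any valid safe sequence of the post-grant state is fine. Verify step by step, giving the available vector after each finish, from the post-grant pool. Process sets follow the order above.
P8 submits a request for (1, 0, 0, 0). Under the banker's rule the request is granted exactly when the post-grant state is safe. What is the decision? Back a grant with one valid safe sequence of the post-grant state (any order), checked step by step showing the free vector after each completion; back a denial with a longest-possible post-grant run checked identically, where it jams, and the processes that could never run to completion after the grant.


GRANT — the state after the grant stays safe, e.g. via P5, P1, P8, P2, P6.
Key observation: post-grant, (0, 0, 1, 3) remains, and an order beginning with P5 completes everyone.
Step-by-step check of the post-grant state:
  pool = (0, 0, 1, 3)
  P5: need (0, 0, 1, 3) fits (0, 0, 1, 3); releases (1, 0, 0, 2), pool now (1, 0, 1, 5)
  P1: need (0, 0, 0, 5) fits (1, 0, 1, 5); releases (0, 2, 2, 1), pool now (1, 2, 3, 6)
  P8: need (1, 2, 3, 6) fits (1, 2, 3, 6); releases (1, 2, 1, 3), pool now (2, 4, 4, 9)
  P2: need (2, 3, 3, 5) fits (2, 4, 4, 9); releases (2, 0, 2, 1), pool now (4, 4, 6, 10)
  P6: need (3, 0, 6, 9) fits (4, 4, 6, 10); releases (2, 1, 0, 1), pool now (6, 5, 6, 11)


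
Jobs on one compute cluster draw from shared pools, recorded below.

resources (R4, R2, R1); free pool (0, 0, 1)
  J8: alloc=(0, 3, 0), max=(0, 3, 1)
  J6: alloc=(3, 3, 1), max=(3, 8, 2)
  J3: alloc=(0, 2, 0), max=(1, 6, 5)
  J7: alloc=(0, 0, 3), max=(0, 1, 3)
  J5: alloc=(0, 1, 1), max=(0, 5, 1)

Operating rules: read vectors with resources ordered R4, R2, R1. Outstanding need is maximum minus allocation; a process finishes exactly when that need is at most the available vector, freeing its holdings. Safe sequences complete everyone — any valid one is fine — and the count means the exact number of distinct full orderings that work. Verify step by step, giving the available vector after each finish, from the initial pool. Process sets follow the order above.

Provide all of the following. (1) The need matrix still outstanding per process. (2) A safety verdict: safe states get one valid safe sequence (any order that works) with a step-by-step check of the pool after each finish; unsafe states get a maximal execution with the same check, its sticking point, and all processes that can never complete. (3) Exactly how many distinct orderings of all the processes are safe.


(1) Remaining need (order R4, R2, R1):
  J8: (0, 0, 1)
  J6: (0, 5, 1)
  J3: (1, 4, 5)
  J7: (0, 1, 0)
  J5: (0, 4, 0)
(2) UNSAFE — no complete ordering exists.
Key observation: the wall is R2: completing J8, J7 brings the pool only to (0, 3, 4), and all the rest need more.
The run J8, J7 cannot be extended any further. Verifying each step:
  pool = (0, 0, 1)
  J8 needs (0, 0, 1) <= (0, 0, 1) -> finishes; pool += (0, 3, 0) = (0, 3, 1)
  J7 needs (0, 1, 0) <= (0, 3, 1) -> finishes; pool += (0, 0, 3) = (0, 3, 4)
  J6 cannot run: need (0, 5, 1) vs free (0, 3, 4) (insufficient R2)
  J3 cannot run: need (1, 4, 5) vs free (0, 3, 4) (insufficient R4, R2 and R1)
  J5 cannot run: need (0, 4, 0) vs free (0, 3, 4) (insufficient R2)
Processes that can never finish: J6, J3 and J5.
(3) Precisely 0 of the possible complete orderings are safe sequences.


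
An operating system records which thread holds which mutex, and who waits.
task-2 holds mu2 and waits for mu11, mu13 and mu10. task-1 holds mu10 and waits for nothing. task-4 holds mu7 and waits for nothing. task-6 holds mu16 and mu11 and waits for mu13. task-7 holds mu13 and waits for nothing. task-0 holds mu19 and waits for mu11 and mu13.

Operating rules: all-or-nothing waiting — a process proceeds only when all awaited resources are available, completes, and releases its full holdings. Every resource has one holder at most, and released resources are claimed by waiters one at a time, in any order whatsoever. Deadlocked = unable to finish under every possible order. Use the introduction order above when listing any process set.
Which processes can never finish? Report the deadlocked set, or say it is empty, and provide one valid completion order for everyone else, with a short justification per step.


No process is deadlocked.
Key observation: the wait relation is loop-free; peeling off processes with no waits unwinds the whole state.
The rest can finish in the order task-7, task-6, task-1, task-0, task-4, task-2.
Check, step by step:
  task-7 waits on nothing -> runs at once and releases mu13
  run task-6 (all its waits — mu13 — are resolved); releases mu16 and mu11
  task-1 waits on nothing -> runs at once and releases mu10
  run task-0 (all its waits — mu11 and mu13 — are resolved); releases mu19
  task-4 waits on nothing -> runs at once and releases mu7
  run task-2 (all its waits — mu11, mu13 and mu10 — are resolved); releases mu2


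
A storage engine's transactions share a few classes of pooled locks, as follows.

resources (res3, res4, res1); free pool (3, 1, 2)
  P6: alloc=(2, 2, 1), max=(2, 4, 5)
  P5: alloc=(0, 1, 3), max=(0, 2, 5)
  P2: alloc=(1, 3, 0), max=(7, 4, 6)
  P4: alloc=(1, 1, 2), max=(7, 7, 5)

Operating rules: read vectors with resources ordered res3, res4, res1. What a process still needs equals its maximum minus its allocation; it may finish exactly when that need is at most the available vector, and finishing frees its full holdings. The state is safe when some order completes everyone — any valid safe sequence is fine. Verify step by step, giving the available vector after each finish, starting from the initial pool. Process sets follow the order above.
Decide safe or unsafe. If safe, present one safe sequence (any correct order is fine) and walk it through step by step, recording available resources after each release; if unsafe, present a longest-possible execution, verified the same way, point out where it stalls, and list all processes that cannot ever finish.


The state is UNSAFE.
Key observation: res3 is the bottleneck — with P5, P6 done the pool holds (5, 4, 6), short of every remaining need.
Going as far as possible: P5, P6; after that, nothing fits. Check, step by step:
  pool = (3, 1, 2)
  P5 needs (0, 1, 2) <= (3, 1, 2) -> finishes; pool += (0, 1, 3) = (3, 2, 5)
  P6 needs (0, 2, 4) <= (3, 2, 5) -> finishes; pool += (2, 2, 1) = (5, 4, 6)
  P2 still needs (6, 1, 6) but only (5, 4, 6) is free — short on res3
  P4 still needs (6, 6, 3) but only (5, 4, 6) is free — short on res3 and res4
Processes that can never finish: P2 and P4.


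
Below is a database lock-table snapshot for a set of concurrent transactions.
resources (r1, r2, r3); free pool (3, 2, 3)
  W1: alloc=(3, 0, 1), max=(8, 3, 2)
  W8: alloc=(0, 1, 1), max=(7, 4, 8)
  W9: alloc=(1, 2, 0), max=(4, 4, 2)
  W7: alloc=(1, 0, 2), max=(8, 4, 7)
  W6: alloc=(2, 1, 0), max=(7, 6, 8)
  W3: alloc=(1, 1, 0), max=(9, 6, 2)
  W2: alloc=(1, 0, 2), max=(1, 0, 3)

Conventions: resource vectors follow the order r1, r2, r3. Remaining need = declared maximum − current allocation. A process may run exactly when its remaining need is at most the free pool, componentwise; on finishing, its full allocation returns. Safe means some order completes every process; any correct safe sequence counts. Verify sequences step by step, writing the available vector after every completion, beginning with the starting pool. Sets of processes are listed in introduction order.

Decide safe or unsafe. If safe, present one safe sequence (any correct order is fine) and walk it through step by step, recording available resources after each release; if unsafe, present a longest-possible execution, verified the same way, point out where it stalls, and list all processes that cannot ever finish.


The state is SAFE; one workable sequence: W9, W2, W1, W7, W8, W3, W6.
Key observation: the order's first zero-slack moment is W9 ((3, 2, 2) needed, (3, 2, 3) free — a requested resource with nothing to spare).
Verifying each step:
  pool = (3, 2, 3)
  run W9 (needs (3, 2, 2), free (3, 2, 3)); after release of (1, 2, 0) the pool is (4, 4, 3)
  run W2 (needs (0, 0, 1), free (4, 4, 3)); after release of (1, 0, 2) the pool is (5, 4, 5)
  run W1 (needs (5, 3, 1), free (5, 4, 5)); after release of (3, 0, 1) the pool is (8, 4, 6)
  run W7 (needs (7, 4, 5), free (8, 4, 6)); after release of (1, 0, 2) the pool is (9, 4, 8)
  run W8 (needs (7, 3, 7), free (9, 4, 8)); after release of (0, 1, 1) the pool is (9, 5, 9)
  run W3 (needs (8, 5, 2), free (9, 5, 9)); after release of (1, 1, 0) the pool is (10, 6, 9)
  run W6 (needs (5, 5, 8), free (10, 6, 9)); after release of (2, 1, 0) the pool is (12, 7, 9)


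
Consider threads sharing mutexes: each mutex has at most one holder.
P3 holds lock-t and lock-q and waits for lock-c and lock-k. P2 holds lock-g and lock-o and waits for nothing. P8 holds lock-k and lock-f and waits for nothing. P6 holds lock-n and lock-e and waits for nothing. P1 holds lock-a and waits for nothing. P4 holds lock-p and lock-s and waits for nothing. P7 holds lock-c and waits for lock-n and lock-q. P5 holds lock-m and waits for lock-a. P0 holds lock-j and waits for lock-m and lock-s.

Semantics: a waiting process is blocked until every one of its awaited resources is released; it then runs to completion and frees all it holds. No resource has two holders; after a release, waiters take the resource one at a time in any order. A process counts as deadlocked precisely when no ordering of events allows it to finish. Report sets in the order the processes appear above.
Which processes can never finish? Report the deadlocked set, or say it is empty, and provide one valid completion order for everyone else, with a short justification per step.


The deadlocked set is P3 and P7.
Key observation: P3 -> P7 -> P3 is a circular wait — nothing in it can go first; no other process is dragged down with it.
The rest can finish in the order P8, P1, P6, P4, P5, P2, P0.
Step-by-step check:
  run P8 (it waits on nothing); releases lock-k and lock-f
  run P1 (it waits on nothing); releases lock-a
  run P6 (it waits on nothing); releases lock-n and lock-e
  run P4 (it waits on nothing); releases lock-p and lock-s
  run P5 (all its waits — lock-a — are resolved); releases lock-m
  run P2 (it waits on nothing); releases lock-g and lock-o
  run P0 (all its waits — lock-m and lock-s — are resolved); releases lock-j


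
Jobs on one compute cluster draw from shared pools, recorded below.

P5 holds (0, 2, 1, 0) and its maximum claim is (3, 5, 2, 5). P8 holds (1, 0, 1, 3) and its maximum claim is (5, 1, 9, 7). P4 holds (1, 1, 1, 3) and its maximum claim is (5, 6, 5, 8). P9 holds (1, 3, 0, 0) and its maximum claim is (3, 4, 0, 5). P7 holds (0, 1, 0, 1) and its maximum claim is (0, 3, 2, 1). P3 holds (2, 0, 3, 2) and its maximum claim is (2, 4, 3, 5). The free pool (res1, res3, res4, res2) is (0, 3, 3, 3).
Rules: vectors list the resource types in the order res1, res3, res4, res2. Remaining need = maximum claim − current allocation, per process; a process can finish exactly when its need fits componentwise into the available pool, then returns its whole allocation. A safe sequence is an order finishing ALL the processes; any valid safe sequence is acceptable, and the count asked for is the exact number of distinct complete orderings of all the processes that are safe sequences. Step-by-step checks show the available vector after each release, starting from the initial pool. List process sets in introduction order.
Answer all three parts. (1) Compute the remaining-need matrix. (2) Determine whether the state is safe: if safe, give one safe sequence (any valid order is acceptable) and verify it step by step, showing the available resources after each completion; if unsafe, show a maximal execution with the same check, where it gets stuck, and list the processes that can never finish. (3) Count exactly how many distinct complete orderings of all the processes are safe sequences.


(1) Remaining need (order res1, res3, res4, res2):
  P5: (3, 3, 1, 5)
  P8: (4, 1, 8, 4)
  P4: (4, 5, 4, 5)
  P9: (2, 1, 0, 5)
  P7: (0, 2, 2, 0)
  P3: (0, 4, 0, 3)
(2) The state is UNSAFE.
Key observation: once P7, P3, P9, P5 finish, the pool peaks at (3, 9, 7, 6) — and every remaining process still needs more res1 than that.
A maximal execution: P7, P3, P9, P5 — then nothing else fits. Step-by-step check:
  pool = (0, 3, 3, 3)
  run P7 (needs (0, 2, 2, 0), free (0, 3, 3, 3)); after release of (0, 1, 0, 1) the pool is (0, 4, 3, 4)
  run P3 (needs (0, 4, 0, 3), free (0, 4, 3, 4)); after release of (2, 0, 3, 2) the pool is (2, 4, 6, 6)
  run P9 (needs (2, 1, 0, 5), free (2, 4, 6, 6)); after release of (1, 3, 0, 0) the pool is (3, 7, 6, 6)
  run P5 (needs (3, 3, 1, 5), free (3, 7, 6, 6)); after release of (0, 2, 1, 0) the pool is (3, 9, 7, 6)
  blocked: P8 wants (4, 1, 8, 4), pool (3, 9, 7, 6) — not enough res1 and res4
  blocked: P4 wants (4, 5, 4, 5), pool (3, 9, 7, 6) — not enough res1
Processes that can never finish: P8 and P4.
(3) Exactly 0 of the possible complete orderings are safe sequences.


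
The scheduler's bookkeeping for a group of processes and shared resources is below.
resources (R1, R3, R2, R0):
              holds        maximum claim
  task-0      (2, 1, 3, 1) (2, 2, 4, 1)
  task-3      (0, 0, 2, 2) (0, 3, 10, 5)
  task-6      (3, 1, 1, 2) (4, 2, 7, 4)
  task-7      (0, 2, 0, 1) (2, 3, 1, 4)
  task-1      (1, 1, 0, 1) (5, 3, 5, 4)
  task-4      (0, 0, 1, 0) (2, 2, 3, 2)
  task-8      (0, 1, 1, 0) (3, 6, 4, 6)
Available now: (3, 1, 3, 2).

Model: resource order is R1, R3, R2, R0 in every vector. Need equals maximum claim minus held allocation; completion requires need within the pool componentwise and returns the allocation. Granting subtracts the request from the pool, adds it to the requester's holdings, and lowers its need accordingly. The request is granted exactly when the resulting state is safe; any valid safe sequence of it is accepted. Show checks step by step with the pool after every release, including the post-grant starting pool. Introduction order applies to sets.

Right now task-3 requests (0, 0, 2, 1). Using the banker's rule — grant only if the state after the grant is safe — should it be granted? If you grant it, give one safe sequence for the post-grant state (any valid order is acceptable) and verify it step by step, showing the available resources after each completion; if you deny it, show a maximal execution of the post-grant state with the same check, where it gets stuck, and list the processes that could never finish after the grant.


DENY. Granting would leave the state unsafe.
Key observation: after task-0, task-4 the pool peaks at (5, 2, 5, 2), and each blocked process is short somewhere: task-3 on R3, R2; task-6 on R2; task-7 on R0; task-1 on R0; task-8 on R3, R0.
After a pretend grant, a maximal execution: task-0, task-4 — then nothing else fits. Check, step by step:
  pool = (3, 1, 1, 1)
  task-0: need (0, 1, 1, 0) fits (3, 1, 1, 1); releases (2, 1, 3, 1), pool now (5, 2, 4, 2)
  task-4: need (2, 2, 2, 2) fits (5, 2, 4, 2); releases (0, 0, 1, 0), pool now (5, 2, 5, 2)
  task-3 cannot run: need (0, 3, 6, 2) vs free (5, 2, 5, 2) (insufficient R3 and R2)
  task-6 cannot run: need (1, 1, 6, 2) vs free (5, 2, 5, 2) (insufficient R2)
  task-7 cannot run: need (2, 1, 1, 3) vs free (5, 2, 5, 2) (insufficient R0)
  task-1 cannot run: need (4, 2, 5, 3) vs free (5, 2, 5, 2) (insufficient R0)
  task-8 cannot run: need (3, 5, 3, 6) vs free (5, 2, 5, 2) (insufficient R3 and R0)
Had the request been granted, task-3, task-6, task-7, task-1 and task-8 could never finish.
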